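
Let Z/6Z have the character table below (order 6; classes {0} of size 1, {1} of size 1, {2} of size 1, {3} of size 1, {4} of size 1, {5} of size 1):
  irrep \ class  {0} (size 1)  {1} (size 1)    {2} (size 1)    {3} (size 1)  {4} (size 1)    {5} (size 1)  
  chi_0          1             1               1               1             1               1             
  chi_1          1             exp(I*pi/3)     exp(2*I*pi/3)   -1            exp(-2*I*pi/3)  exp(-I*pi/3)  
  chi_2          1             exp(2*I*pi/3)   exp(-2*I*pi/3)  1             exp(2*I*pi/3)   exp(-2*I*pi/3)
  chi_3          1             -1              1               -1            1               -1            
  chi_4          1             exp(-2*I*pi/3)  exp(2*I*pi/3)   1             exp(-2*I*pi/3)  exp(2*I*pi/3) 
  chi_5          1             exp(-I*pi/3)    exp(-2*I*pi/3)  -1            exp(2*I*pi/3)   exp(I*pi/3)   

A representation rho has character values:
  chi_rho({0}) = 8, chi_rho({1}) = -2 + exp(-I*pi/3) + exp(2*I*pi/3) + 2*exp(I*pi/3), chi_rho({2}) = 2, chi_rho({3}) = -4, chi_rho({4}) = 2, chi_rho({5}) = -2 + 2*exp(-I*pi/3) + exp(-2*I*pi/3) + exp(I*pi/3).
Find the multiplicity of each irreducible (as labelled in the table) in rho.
Multiplicities: chi_0: 1, chi_1: 2, chi_2: 1, chi_3: 3, chi_4: 0, chi_5: 1.

Details: Use <chi_rho, chi> = (1/|G|) sum_C |C| * chi_rho(C) * conj(chi(C)) with |G| = 6 for each irreducible chi in the table:
  <chi_rho, chi_0> = (1/6)[1*(8)*conj(1) + 1*(-2 + exp(-I*pi/3) + exp(2*I*pi/3) + 2*exp(I*pi/3))*conj(1) + 1*(2)*conj(1) + 1*(-4)*conj(1) + 1*(2)*conj(1) + 1*(-2 + 2*exp(-I*pi/3) + exp(-2*I*pi/3) + exp(I*pi/3))*conj(1)]
      = (1/6)[(8) + (-2 + exp(-I*pi/3) + exp(2*I*pi/3) + 2*exp(I*pi/3)) + (2) + (-4) + (2) + (-2 + 2*exp(-I*pi/3) + exp(-2*I*pi/3) + exp(I*pi/3))] = 6/6 = 1
  <chi_rho, chi_1> = (1/6)[1*(8)*conj(1) + 1*(-2 + exp(-I*pi/3) + exp(2*I*pi/3) + 2*exp(I*pi/3))*conj(exp(I*pi/3)) + 1*(2)*conj(exp(2*I*pi/3)) + 1*(-4)*conj(-1) + 1*(2)*conj(exp(-2*I*pi/3)) + 1*(-2 + 2*exp(-I*pi/3) + exp(-2*I*pi/3) + exp(I*pi/3))*conj(exp(-I*pi/3))]
      = (1/6)[(8) + (2 + exp(-2*I*pi/3) + exp(I*pi/3) - 2*exp(-I*pi/3)) + (2 + 4*exp(-2*I*pi/3) + 2*exp(2*I*pi/3)) + (4) + (2 + 2*exp(-2*I*pi/3) + 4*exp(2*I*pi/3)) + (2 - 2*exp(I*pi/3) + exp(-I*pi/3) + exp(2*I*pi/3))] = 12/6 = 2
  <chi_rho, chi_2> = (1/6)[1*(8)*conj(1) + 1*(-2 + exp(-I*pi/3) + exp(2*I*pi/3) + 2*exp(I*pi/3))*conj(exp(2*I*pi/3)) + 1*(2)*conj(exp(-2*I*pi/3)) + 1*(-4)*conj(1) + 1*(2)*conj(exp(2*I*pi/3)) + 1*(-2 + 2*exp(-I*pi/3) + exp(-2*I*pi/3) + exp(I*pi/3))*conj(exp(-2*I*pi/3))]
      = (1/6)[(8) + (2) + (2 + 2*exp(-2*I*pi/3) + 4*exp(2*I*pi/3)) + (-4) + (2 + 4*exp(-2*I*pi/3) + 2*exp(2*I*pi/3)) + (2)] = 6/6 = 1
  <chi_rho, chi_3> = (1/6)[1*(8)*conj(1) + 1*(-2 + exp(-I*pi/3) + exp(2*I*pi/3) + 2*exp(I*pi/3))*conj(-1) + 1*(2)*conj(1) + 1*(-4)*conj(-1) + 1*(2)*conj(1) + 1*(-2 + 2*exp(-I*pi/3) + exp(-2*I*pi/3) + exp(I*pi/3))*conj(-1)]
      = (1/6)[(8) + (2 - 2*exp(I*pi/3) - exp(2*I*pi/3) - exp(-I*pi/3)) + (2) + (4) + (2) + (2 - exp(I*pi/3) - exp(-2*I*pi/3) - 2*exp(-I*pi/3))] = 18/6 = 3
  <chi_rho, chi_4> = (1/6)[1*(8)*conj(1) + 1*(-2 + exp(-I*pi/3) + exp(2*I*pi/3) + 2*exp(I*pi/3))*conj(exp(-2*I*pi/3)) + 1*(2)*conj(exp(2*I*pi/3)) + 1*(-4)*conj(1) + 1*(2)*conj(exp(-2*I*pi/3)) + 1*(-2 + 2*exp(-I*pi/3) + exp(-2*I*pi/3) + exp(I*pi/3))*conj(exp(2*I*pi/3))]
      = (1/6)[(8) + (-2 - 2*exp(2*I*pi/3) + exp(-2*I*pi/3) + exp(I*pi/3)) + (2 + 4*exp(-2*I*pi/3) + 2*exp(2*I*pi/3)) + (-4) + (2 + 2*exp(-2*I*pi/3) + 4*exp(2*I*pi/3)) + (-2 + exp(-I*pi/3) + exp(2*I*pi/3) - 2*exp(-2*I*pi/3))] = 0/6 = 0
  <chi_rho, chi_5> = (1/6)[1*(8)*conj(1) + 1*(-2 + exp(-I*pi/3) + exp(2*I*pi/3) + 2*exp(I*pi/3))*conj(exp(-I*pi/3)) + 1*(2)*conj(exp(-2*I*pi/3)) + 1*(-4)*conj(-1) + 1*(2)*conj(exp(2*I*pi/3)) + 1*(-2 + 2*exp(-I*pi/3) + exp(-2*I*pi/3) + exp(I*pi/3))*conj(exp(I*pi/3))]
      = (1/6)[(8) + (-2) + (2 + 2*exp(-2*I*pi/3) + 4*exp(2*I*pi/3)) + (4) + (2 + 4*exp(-2*I*pi/3) + 2*exp(2*I*pi/3)) + (-2)] = 6/6 = 1
(Exp terms are combined using exp(i*s)*conj(exp(i*t)) = exp(i*(s-t)), and sums of them are collapsed using the identity that for every m > 1 the m distinct m-th roots of unity sum to 0, e.g. 1 + exp(2*I*pi/3) + exp(-2*I*pi/3) = 0.)
Dimension check: dim(rho) = sum (mult * dim) = 1*1 + 2*1 + 1*1 + 3*1 + 0*1 + 1*1 = 8 = chi_rho(e) = 8.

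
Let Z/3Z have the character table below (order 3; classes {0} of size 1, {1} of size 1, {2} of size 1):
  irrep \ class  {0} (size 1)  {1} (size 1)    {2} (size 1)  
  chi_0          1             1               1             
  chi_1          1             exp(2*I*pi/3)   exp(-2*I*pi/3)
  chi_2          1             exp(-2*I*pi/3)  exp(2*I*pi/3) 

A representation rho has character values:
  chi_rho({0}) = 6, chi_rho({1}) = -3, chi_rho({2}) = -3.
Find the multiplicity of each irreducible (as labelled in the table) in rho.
Multiplicities: chi_0: 0, chi_1: 3, chi_2: 3.

Explanation: Use <chi_rho, chi> = (1/|G|) sum_C |C| * chi_rho(C) * conj(chi(C)) with |G| = 3 for each irreducible chi in the table:
  <chi_rho, chi_0> = (1/3)[1*(6)*conj(1) + 1*(-3)*conj(1) + 1*(-3)*conj(1)]
      = (1/3)[(6) + (-3) + (-3)] = 0/3 = 0
  <chi_rho, chi_1> = (1/3)[1*(6)*conj(1) + 1*(-3)*conj(exp(2*I*pi/3)) + 1*(-3)*conj(exp(-2*I*pi/3))]
      = (1/3)[(6) + (3 + 3*exp(2*I*pi/3)) + (3 + 3*exp(-2*I*pi/3))] = 9/3 = 3
  <chi_rho, chi_2> = (1/3)[1*(6)*conj(1) + 1*(-3)*conj(exp(-2*I*pi/3)) + 1*(-3)*conj(exp(2*I*pi/3))]
      = (1/3)[(6) + (3 + 3*exp(-2*I*pi/3)) + (3 + 3*exp(2*I*pi/3))] = 9/3 = 3
(Exp terms are combined using exp(i*s)*conj(exp(i*t)) = exp(i*(s-t)), and sums of them are collapsed using the identity that for every m > 1 the m distinct m-th roots of unity sum to 0, e.g. 1 + exp(2*I*pi/3) + exp(-2*I*pi/3) = 0.)
Dimension check: dim(rho) = sum (mult * dim) = 0*1 + 3*1 + 3*1 = 6 = chi_rho(e) = 6.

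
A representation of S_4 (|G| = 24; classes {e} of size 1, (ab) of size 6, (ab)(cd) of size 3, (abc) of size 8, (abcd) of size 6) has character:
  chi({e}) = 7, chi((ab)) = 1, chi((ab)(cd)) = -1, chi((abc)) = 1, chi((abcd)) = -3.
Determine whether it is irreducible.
Not irreducible (reducible): <chi, chi> = 5 > 1.

Reasoning: <chi, chi> = (1/|G|) sum_C |C| * |chi(C)|^2 = (1/24)[1*|7|^2 + 6*|1|^2 + 3*|-1|^2 + 8*|1|^2 + 6*|-3|^2]
  = (1/24)[(49) + (6) + (3) + (8) + (54)] = 120/24 = 5.
A character is irreducible iff <chi, chi> = 1, so this representation is reducible.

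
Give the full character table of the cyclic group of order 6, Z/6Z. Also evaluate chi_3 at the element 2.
Character table of Z/6Z (irreps indexed chi_0,...,chi_5 with chi_k(m) = zeta_6^(k*m), zeta_6 = exp(2*pi*i/6)):
  irrep \ class  {0} (size 1)  {1} (size 1)    {2} (size 1)    {3} (size 1)  {4} (size 1)    {5} (size 1)  
  chi_0          1             1               1               1             1               1             
  chi_1          1             exp(I*pi/3)     exp(2*I*pi/3)   -1            exp(-2*I*pi/3)  exp(-I*pi/3)  
  chi_2          1             exp(2*I*pi/3)   exp(-2*I*pi/3)  1             exp(2*I*pi/3)   exp(-2*I*pi/3)
  chi_3          1             -1              1               -1            1               -1            
  chi_4          1             exp(-2*I*pi/3)  exp(2*I*pi/3)   1             exp(-2*I*pi/3)  exp(2*I*pi/3) 
  chi_5          1             exp(-I*pi/3)    exp(-2*I*pi/3)  -1            exp(2*I*pi/3)   exp(I*pi/3)   

Spot check: chi_3(2) = zeta_6^(3*2) = zeta_6^6 = 1.

Details: Z/6Z is abelian, so all 6 irreducible complex representations are 1-dimensional. They are given by chi_k(m) = zeta_6^(k*m) for k = 0,...,5. Row orthogonality: sum_m chi_k(m) conj(chi_l(m)) = 6 * [k = l].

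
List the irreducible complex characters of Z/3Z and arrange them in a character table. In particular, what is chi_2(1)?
Character table of Z/3Z (irreps indexed chi_0,...,chi_2 with chi_k(m) = zeta_3^(k*m), zeta_3 = exp(2*pi*i/3)):
  irrep \ class  {0} (size 1)  {1} (size 1)    {2} (size 1)  
  chi_0          1             1               1             
  chi_1          1             exp(2*I*pi/3)   exp(-2*I*pi/3)
  chi_2          1             exp(-2*I*pi/3)  exp(2*I*pi/3) 

Spot check: chi_2(1) = zeta_3^(2*1) = zeta_3^2 = exp(-2*I*pi/3).

Explanation: Z/3Z is abelian, so all 3 irreducible complex representations are 1-dimensional. They are given by chi_k(m) = zeta_3^(k*m) for k = 0,...,2. Row orthogonality: sum_m chi_k(m) conj(chi_l(m)) = 3 * [k = l].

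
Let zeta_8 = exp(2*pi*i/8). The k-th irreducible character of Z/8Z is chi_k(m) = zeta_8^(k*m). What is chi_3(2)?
chi_3(2) = zeta_8^6 = -I

Explanation: chi_3(2) = zeta_8^(3*2) = zeta_8^6. Since zeta_8^8 = 1, this equals zeta_8^6 = exp(2*pi*i*6/8) = -I.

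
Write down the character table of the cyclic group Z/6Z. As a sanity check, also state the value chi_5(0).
Character table of Z/6Z (irreps indexed chi_0,...,chi_5 with chi_k(m) = zeta_6^(k*m), zeta_6 = exp(2*pi*i/6)):
  irrep \ class  {0} (size 1)  {1} (size 1)    {2} (size 1)    {3} (size 1)  {4} (size 1)    {5} (size 1)  
  chi_0          1             1               1               1             1               1             
  chi_1          1             exp(I*pi/3)     exp(2*I*pi/3)   -1            exp(-2*I*pi/3)  exp(-I*pi/3)  
  chi_2          1             exp(2*I*pi/3)   exp(-2*I*pi/3)  1             exp(2*I*pi/3)   exp(-2*I*pi/3)
  chi_3          1             -1              1               -1            1               -1            
  chi_4          1             exp(-2*I*pi/3)  exp(2*I*pi/3)   1             exp(-2*I*pi/3)  exp(2*I*pi/3) 
  chi_5          1             exp(-I*pi/3)    exp(-2*I*pi/3)  -1            exp(2*I*pi/3)   exp(I*pi/3)   

Spot check: chi_5(0) = zeta_6^(5*0) = zeta_6^0 = 1.

Why: Z/6Z is abelian, so all 6 irreducible complex representations are 1-dimensional. They are given by chi_k(m) = zeta_6^(k*m) for k = 0,...,5. Row orthogonality: sum_m chi_k(m) conj(chi_l(m)) = 6 * [k = l].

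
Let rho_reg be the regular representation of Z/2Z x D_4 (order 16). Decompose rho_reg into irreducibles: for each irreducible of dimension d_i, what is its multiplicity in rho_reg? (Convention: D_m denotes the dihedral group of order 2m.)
Each irreducible V_i of dimension d_i appears with multiplicity d_i, i.e. rho_reg = (direct sum over all irreducibles V_i) d_i V_i. The irreducible dimensions for Z/2Z x D_4 are 1, 1, 1, 1, 1, 1, 1, 1, 2, 2: 8 irreducibles of dimension 1, each with multiplicity 1; 2 irreducibles of dimension 2, each with multiplicity 2. Total dimension 8*1*1 + 2*2*2 = 16 = |G|.

Proof sketch: General theorem: in the regular representation of a finite group G, each irreducible appears with multiplicity equal to its dimension. Check: dim(rho_reg) = sum d_i^2 = 1 + 1 + 1 + 1 + 1 + 1 + 1 + 1 + 4 + 4 = 16 = |G|.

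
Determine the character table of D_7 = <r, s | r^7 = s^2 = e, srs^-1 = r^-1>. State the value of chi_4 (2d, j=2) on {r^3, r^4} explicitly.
Conjugacy classes: {e} of size 1, {r^1, r^6} of size 2, {r^2, r^5} of size 2, {r^3, r^4} of size 2, {s, sr, ..., sr^6} of size 7.
Character table:
  irrep \ class              {e} (size 1)  {r^1, r^6} (size 2)  {r^2, r^5} (size 2)  {r^3, r^4} (size 2)  {s, sr, ..., sr^6} (size 7)
  chi_1 (triv)               1             1                    1                    1                    1                          
  chi_2 (sign: r->1, s->-1)  1             1                    1                    1                    -1                         
  chi_3 (2d, j=1)            2             2*cos(2*pi/7)        -2*cos(3*pi/7)       -2*cos(pi/7)         0                          
  chi_4 (2d, j=2)            2             -2*cos(3*pi/7)       -2*cos(pi/7)         2*cos(2*pi/7)        0                          
  chi_5 (2d, j=3)            2             -2*cos(pi/7)         2*cos(2*pi/7)        -2*cos(3*pi/7)       0                          

Spot check: chi_4 (2d, j=2) on {r^3, r^4} = 2*cos(2*pi/7).

Reasoning: D_7 has order 2*7 = 14 with 5 conjugacy classes, hence 5 irreducibles. Sum of squared dims 1 + 1 + 4 + 4 + 4 = 14 = |G|. Linear characters come from the abelianisation; the 2-dimensional irreps have character r^k -> 2*cos(2*pi*j*k/7), reflections -> 0.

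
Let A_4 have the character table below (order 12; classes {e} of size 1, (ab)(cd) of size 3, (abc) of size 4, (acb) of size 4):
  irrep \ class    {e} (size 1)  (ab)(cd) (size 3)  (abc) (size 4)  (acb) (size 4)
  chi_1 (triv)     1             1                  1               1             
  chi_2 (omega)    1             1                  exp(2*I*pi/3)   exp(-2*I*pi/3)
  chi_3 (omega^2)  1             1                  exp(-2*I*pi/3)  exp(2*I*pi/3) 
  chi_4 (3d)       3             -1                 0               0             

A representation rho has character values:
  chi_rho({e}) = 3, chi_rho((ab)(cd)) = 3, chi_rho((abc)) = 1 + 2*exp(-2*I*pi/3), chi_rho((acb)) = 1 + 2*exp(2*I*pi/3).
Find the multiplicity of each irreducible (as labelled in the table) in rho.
Multiplicities: chi_1: 1, chi_2: 0, chi_3: 2, chi_4: 0.

Derivation: Use <chi_rho, chi> = (1/|G|) sum_C |C| * chi_rho(C) * conj(chi(C)) with |G| = 12 for each irreducible chi in the table:
  <chi_rho, chi_1> = (1/12)[1*(3)*conj(1) + 3*(3)*conj(1) + 4*(1 + 2*exp(-2*I*pi/3))*conj(1) + 4*(1 + 2*exp(2*I*pi/3))*conj(1)]
      = (1/12)[(3) + (9) + (4 + 8*exp(-2*I*pi/3)) + (4 + 8*exp(2*I*pi/3))] = 12/12 = 1
  <chi_rho, chi_2> = (1/12)[1*(3)*conj(1) + 3*(3)*conj(1) + 4*(1 + 2*exp(-2*I*pi/3))*conj(exp(2*I*pi/3)) + 4*(1 + 2*exp(2*I*pi/3))*conj(exp(-2*I*pi/3))]
      = (1/12)[(3) + (9) + (4*exp(-2*I*pi/3) + 8*exp(2*I*pi/3)) + (8*exp(-2*I*pi/3) + 4*exp(2*I*pi/3))] = 0/12 = 0
  <chi_rho, chi_3> = (1/12)[1*(3)*conj(1) + 3*(3)*conj(1) + 4*(1 + 2*exp(-2*I*pi/3))*conj(exp(-2*I*pi/3)) + 4*(1 + 2*exp(2*I*pi/3))*conj(exp(2*I*pi/3))]
      = (1/12)[(3) + (9) + (8 + 4*exp(2*I*pi/3)) + (8 + 4*exp(-2*I*pi/3))] = 24/12 = 2
  <chi_rho, chi_4> = (1/12)[1*(3)*conj(3) + 3*(3)*conj(-1) + 4*(1 + 2*exp(-2*I*pi/3))*conj(0) + 4*(1 + 2*exp(2*I*pi/3))*conj(0)]
      = (1/12)[(9) + (-9) + (0) + (0)] = 0/12 = 0
(Exp terms are combined using exp(i*s)*conj(exp(i*t)) = exp(i*(s-t)), and sums of them are collapsed using the identity that for every m > 1 the m distinct m-th roots of unity sum to 0, e.g. 1 + exp(2*I*pi/3) + exp(-2*I*pi/3) = 0.)
Dimension check: dim(rho) = sum (mult * dim) = 1*1 + 0*1 + 2*1 + 0*3 = 3 = chi_rho(e) = 3.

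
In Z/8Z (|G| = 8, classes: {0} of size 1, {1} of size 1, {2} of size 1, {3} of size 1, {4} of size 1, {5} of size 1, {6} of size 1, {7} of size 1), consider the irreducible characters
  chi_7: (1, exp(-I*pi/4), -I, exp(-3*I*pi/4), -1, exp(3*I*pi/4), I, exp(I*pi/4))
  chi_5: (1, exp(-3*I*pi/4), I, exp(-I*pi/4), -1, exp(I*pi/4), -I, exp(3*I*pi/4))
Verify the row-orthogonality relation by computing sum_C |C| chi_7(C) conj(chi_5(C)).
Sum = 0; so <chi_7, chi_5> = 0 (distinct irreducibles are orthogonal).

Working: Compute term by term over conjugacy classes (|C| * chi_7(C) * conj(chi_5(C))):
  1*(1)*conj(1) + 1*(exp(-I*pi/4))*conj(exp(-3*I*pi/4)) + 1*(-I)*conj(I) + 1*(exp(-3*I*pi/4))*conj(exp(-I*pi/4)) + 1*(-1)*conj(-1) + 1*(exp(3*I*pi/4))*conj(exp(I*pi/4)) + 1*(I)*conj(-I) + 1*(exp(I*pi/4))*conj(exp(3*I*pi/4))
  = (1) + (I) + (-1) + (-I) + (1) + (I) + (-1) + (-I)
  = 0.
(Exp terms are combined using exp(i*s)*conj(exp(i*t)) = exp(i*(s-t)), and sums of them are collapsed using the identity that for every m > 1 the m distinct m-th roots of unity sum to 0, e.g. 1 + exp(2*I*pi/3) + exp(-2*I*pi/3) = 0.)
Dividing by |G| = 8 gives 0/8 = 0, matching the row-orthogonality relation <chi_7, chi_5> = [chi_7 = chi_5].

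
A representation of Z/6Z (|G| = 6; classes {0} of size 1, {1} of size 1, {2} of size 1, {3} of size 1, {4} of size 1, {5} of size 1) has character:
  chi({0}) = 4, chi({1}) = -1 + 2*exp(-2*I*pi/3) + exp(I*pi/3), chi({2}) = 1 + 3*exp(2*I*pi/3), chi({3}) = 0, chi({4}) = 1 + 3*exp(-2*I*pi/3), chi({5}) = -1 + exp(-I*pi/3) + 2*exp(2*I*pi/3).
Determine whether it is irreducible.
Not irreducible (reducible): <chi, chi> = 6 > 1.

Why: <chi, chi> = (1/|G|) sum_C |C| * |chi(C)|^2 = (1/6)[1*|4|^2 + 1*|-1 + 2*exp(-2*I*pi/3) + exp(I*pi/3)|^2 + 1*|1 + 3*exp(2*I*pi/3)|^2 + 1*|0|^2 + 1*|1 + 3*exp(-2*I*pi/3)|^2 + 1*|-1 + exp(-I*pi/3) + 2*exp(2*I*pi/3)|^2]
  = (1/6)[(16) + (3) + (7) + (0) + (7) + (3)] = 36/6 = 6.
(Exp terms are combined using exp(i*s)*conj(exp(i*t)) = exp(i*(s-t)), and sums of them are collapsed using the identity that for every m > 1 the m distinct m-th roots of unity sum to 0, e.g. 1 + exp(2*I*pi/3) + exp(-2*I*pi/3) = 0.)
A character is irreducible iff <chi, chi> = 1, so this representation is reducible.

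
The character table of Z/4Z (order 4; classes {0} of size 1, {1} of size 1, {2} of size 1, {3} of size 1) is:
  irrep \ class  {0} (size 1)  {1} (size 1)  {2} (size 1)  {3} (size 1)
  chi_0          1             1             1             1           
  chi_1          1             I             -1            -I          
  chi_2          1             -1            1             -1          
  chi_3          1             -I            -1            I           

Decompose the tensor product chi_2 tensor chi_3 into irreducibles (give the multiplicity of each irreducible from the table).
chi_2 tensor chi_3 = chi_1 (all other irreducibles have multiplicity 0).

Explanation: The character of a tensor product is the pointwise product (chi_2 * chi_3)(C) = chi_2(C) * chi_3(C):
  {0}: (1)*(1), {1}: (-1)*(-I), {2}: (1)*(-1), {3}: (-1)*(I)
so (chi_2 * chi_3) takes values
  {0} -> 1, {1} -> I, {2} -> -1, {3} -> -I.
Now take the inner product of this character with each irreducible chi from the table, <chi_2*chi_3, chi> = (1/4) sum_C |C| (chi_2*chi_3)(C) conj(chi(C)):
  <chi_2*chi_3, chi_0> = (1/4)[1*(1)*conj(1) + 1*(I)*conj(1) + 1*(-1)*conj(1) + 1*(-I)*conj(1)]
      = (1/4)[(1) + (I) + (-1) + (-I)] = 0/4 = 0
  <chi_2*chi_3, chi_1> = (1/4)[1*(1)*conj(1) + 1*(I)*conj(I) + 1*(-1)*conj(-1) + 1*(-I)*conj(-I)]
      = (1/4)[(1) + (1) + (1) + (1)] = 4/4 = 1
  <chi_2*chi_3, chi_2> = (1/4)[1*(1)*conj(1) + 1*(I)*conj(-1) + 1*(-1)*conj(1) + 1*(-I)*conj(-1)]
      = (1/4)[(1) + (-I) + (-1) + (I)] = 0/4 = 0
  <chi_2*chi_3, chi_3> = (1/4)[1*(1)*conj(1) + 1*(I)*conj(-I) + 1*(-1)*conj(-1) + 1*(-I)*conj(I)]
      = (1/4)[(1) + (-1) + (1) + (-1)] = 0/4 = 0
(Exp terms are combined using exp(i*s)*conj(exp(i*t)) = exp(i*(s-t)), and sums of them are collapsed using the identity that for every m > 1 the m distinct m-th roots of unity sum to 0, e.g. 1 + exp(2*I*pi/3) + exp(-2*I*pi/3) = 0.)
Hence the multiplicities are chi_1: 1. Dimension check: dim(chi_2)*dim(chi_3) = 1*1 = 1 and sum (mult * dim) = 1*1 = 1.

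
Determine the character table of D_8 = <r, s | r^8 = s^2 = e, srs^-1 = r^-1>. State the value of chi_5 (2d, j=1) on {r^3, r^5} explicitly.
Conjugacy classes: {e} of size 1, {r^4} of size 1, {r^1, r^7} of size 2, {r^2, r^6} of size 2, {r^3, r^5} of size 2, {s, sr^2, ...} of size 4, {sr, sr^3, ...} of size 4.
Character table:
  irrep \ class              {e} (size 1)  {r^4} (size 1)  {r^1, r^7} (size 2)  {r^2, r^6} (size 2)  {r^3, r^5} (size 2)  {s, sr^2, ...} (size 4)  {sr, sr^3, ...} (size 4)
  chi_1 (triv)               1             1               1                    1                    1                    1                        1                       
  chi_2 (sign: r->1, s->-1)  1             1               1                    1                    1                    -1                       -1                      
  chi_3 (r->-1, s->1)        1             1               -1                   1                    -1                   1                        -1                      
  chi_4 (r->-1, s->-1)       1             1               -1                   1                    -1                   -1                       1                       
  chi_5 (2d, j=1)            2             -2              sqrt(2)              0                    -sqrt(2)             0                        0                       
  chi_6 (2d, j=2)            2             2               0                    -2                   0                    0                        0                       
  chi_7 (2d, j=3)            2             -2              -sqrt(2)             0                    sqrt(2)              0                        0                       

Spot check: chi_5 (2d, j=1) on {r^3, r^5} = -sqrt(2).

Why: D_8 has order 2*8 = 16 with 7 conjugacy classes, hence 7 irreducibles. Sum of squared dims 1 + 1 + 1 + 1 + 4 + 4 + 4 = 16 = |G|. Linear characters come from the abelianisation; the 2-dimensional irreps have character r^k -> 2*cos(2*pi*j*k/8), reflections -> 0.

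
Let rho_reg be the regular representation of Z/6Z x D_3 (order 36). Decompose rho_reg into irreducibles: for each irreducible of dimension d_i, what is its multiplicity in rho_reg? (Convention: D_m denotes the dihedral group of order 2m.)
Each irreducible V_i of dimension d_i appears with multiplicity d_i, i.e. rho_reg = (direct sum over all irreducibles V_i) d_i V_i. The irreducible dimensions for Z/6Z x D_3 are 1, 1, 1, 1, 1, 1, 1, 1, 1, 1, 1, 1, 2, 2, 2, 2, 2, 2: 12 irreducibles of dimension 1, each with multiplicity 1; 6 irreducibles of dimension 2, each with multiplicity 2. Total dimension 12*1*1 + 6*2*2 = 36 = |G|.

Reasoning: General theorem: in the regular representation of a finite group G, each irreducible appears with multiplicity equal to its dimension. Check: dim(rho_reg) = sum d_i^2 = 1 + 1 + 1 + 1 + 1 + 1 + 1 + 1 + 1 + 1 + 1 + 1 + 4 + 4 + 4 + 4 + 4 + 4 = 36 = |G|.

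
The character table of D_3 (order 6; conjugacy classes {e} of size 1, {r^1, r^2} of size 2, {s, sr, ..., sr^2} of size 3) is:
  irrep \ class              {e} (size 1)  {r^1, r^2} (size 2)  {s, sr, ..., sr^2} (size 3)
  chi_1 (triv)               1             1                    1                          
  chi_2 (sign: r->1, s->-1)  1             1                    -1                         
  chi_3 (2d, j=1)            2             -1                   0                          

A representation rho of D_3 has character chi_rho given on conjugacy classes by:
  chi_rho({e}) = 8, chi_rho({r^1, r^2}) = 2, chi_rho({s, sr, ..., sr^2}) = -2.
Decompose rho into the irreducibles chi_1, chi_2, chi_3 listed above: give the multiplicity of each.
Multiplicities: chi_1: 1, chi_2: 3, chi_3: 2.

Justification: Use <chi_rho, chi> = (1/|G|) sum_C |C| * chi_rho(C) * conj(chi(C)) with |G| = 6 for each irreducible chi in the table:
  <chi_rho, chi_1> = (1/6)[1*(8)*conj(1) + 2*(2)*conj(1) + 3*(-2)*conj(1)]
      = (1/6)[(8) + (4) + (-6)] = 6/6 = 1
  <chi_rho, chi_2> = (1/6)[1*(8)*conj(1) + 2*(2)*conj(1) + 3*(-2)*conj(-1)]
      = (1/6)[(8) + (4) + (6)] = 18/6 = 3
  <chi_rho, chi_3> = (1/6)[1*(8)*conj(2) + 2*(2)*conj(-1) + 3*(-2)*conj(0)]
      = (1/6)[(16) + (-4) + (0)] = 12/6 = 2
Dimension check: dim(rho) = sum (mult * dim) = 1*1 + 3*1 + 2*2 = 8 = chi_rho(e) = 8.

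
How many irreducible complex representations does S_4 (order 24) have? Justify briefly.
5

Justification: The number of irreducible complex representations of a finite group equals its number of conjugacy classes. Conjugacy classes in S_4 correspond to cycle types, i.e. partitions of 4; there are p(4) = 5 of them, so S_4 (order 24) has exactly 5 irreducible complex representations.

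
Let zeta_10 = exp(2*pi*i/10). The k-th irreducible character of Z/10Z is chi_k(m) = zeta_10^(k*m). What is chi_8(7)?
chi_8(7) = zeta_10^56 = exp(-4*I*pi/5)

Justification: chi_8(7) = zeta_10^(8*7) = zeta_10^56. Since zeta_10^10 = 1, this equals zeta_10^6 = exp(2*pi*i*6/10) = exp(-4*I*pi/5).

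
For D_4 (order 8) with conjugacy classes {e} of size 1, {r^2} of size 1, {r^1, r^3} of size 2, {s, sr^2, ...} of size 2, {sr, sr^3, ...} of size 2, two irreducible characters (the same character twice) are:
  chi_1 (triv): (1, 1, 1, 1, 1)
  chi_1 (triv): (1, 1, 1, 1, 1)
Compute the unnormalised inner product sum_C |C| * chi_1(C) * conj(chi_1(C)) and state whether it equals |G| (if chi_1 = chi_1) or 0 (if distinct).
Sum = 8 = |G| = 8; so <chi_1, chi_1> = 1 (norm-1 confirms irreducibility).

Justification: Compute term by term over conjugacy classes (|C| * chi_1(C) * conj(chi_1(C))):
  1*(1)*conj(1) + 1*(1)*conj(1) + 2*(1)*conj(1) + 2*(1)*conj(1) + 2*(1)*conj(1)
  = (1) + (1) + (2) + (2) + (2)
  = 8.
Dividing by |G| = 8 gives 8/8 = 1, matching the row-orthogonality relation <chi_1, chi_1> = [chi_1 = chi_1].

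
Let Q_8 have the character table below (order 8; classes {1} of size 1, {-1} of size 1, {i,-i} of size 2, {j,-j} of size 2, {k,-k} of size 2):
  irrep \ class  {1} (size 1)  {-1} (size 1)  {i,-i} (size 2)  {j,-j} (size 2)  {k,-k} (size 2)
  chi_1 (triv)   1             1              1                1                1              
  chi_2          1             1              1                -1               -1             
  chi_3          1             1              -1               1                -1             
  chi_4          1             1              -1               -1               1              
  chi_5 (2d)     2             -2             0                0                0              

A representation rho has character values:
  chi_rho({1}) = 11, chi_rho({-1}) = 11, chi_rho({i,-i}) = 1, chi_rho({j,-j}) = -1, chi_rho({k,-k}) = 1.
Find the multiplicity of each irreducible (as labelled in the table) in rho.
Multiplicities: chi_1: 3, chi_2: 3, chi_3: 2, chi_4: 3, chi_5: 0.

Use <chi_rho, chi> = (1/|G|) sum_C |C| * chi_rho(C) * conj(chi(C)) with |G| = 8 for each irreducible chi in the table:
  <chi_rho, chi_1> = (1/8)[1*(11)*conj(1) + 1*(11)*conj(1) + 2*(1)*conj(1) + 2*(-1)*conj(1) + 2*(1)*conj(1)]
      = (1/8)[(11) + (11) + (2) + (-2) + (2)] = 24/8 = 3
  <chi_rho, chi_2> = (1/8)[1*(11)*conj(1) + 1*(11)*conj(1) + 2*(1)*conj(1) + 2*(-1)*conj(-1) + 2*(1)*conj(-1)]
      = (1/8)[(11) + (11) + (2) + (2) + (-2)] = 24/8 = 3
  <chi_rho, chi_3> = (1/8)[1*(11)*conj(1) + 1*(11)*conj(1) + 2*(1)*conj(-1) + 2*(-1)*conj(1) + 2*(1)*conj(-1)]
      = (1/8)[(11) + (11) + (-2) + (-2) + (-2)] = 16/8 = 2
  <chi_rho, chi_4> = (1/8)[1*(11)*conj(1) + 1*(11)*conj(1) + 2*(1)*conj(-1) + 2*(-1)*conj(-1) + 2*(1)*conj(1)]
      = (1/8)[(11) + (11) + (-2) + (2) + (2)] = 24/8 = 3
  <chi_rho, chi_5> = (1/8)[1*(11)*conj(2) + 1*(11)*conj(-2) + 2*(1)*conj(0) + 2*(-1)*conj(0) + 2*(1)*conj(0)]
      = (1/8)[(22) + (-22) + (0) + (0) + (0)] = 0/8 = 0
Dimension check: dim(rho) = sum (mult * dim) = 3*1 + 3*1 + 2*1 + 3*1 + 0*2 = 11 = chi_rho(e) = 11.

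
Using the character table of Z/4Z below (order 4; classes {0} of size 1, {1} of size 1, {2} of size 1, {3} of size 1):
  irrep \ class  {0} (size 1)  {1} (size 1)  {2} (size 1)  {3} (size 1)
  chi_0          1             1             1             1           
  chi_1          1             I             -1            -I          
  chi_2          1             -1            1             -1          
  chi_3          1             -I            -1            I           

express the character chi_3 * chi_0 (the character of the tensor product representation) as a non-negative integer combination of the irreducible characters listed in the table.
chi_3 tensor chi_0 = chi_3 (all other irreducibles have multiplicity 0).

Derivation: The character of a tensor product is the pointwise product (chi_3 * chi_0)(C) = chi_3(C) * chi_0(C):
  {0}: (1)*(1), {1}: (-I)*(1), {2}: (-1)*(1), {3}: (I)*(1)
so (chi_3 * chi_0) takes values
  {0} -> 1, {1} -> -I, {2} -> -1, {3} -> I.
Now take the inner product of this character with each irreducible chi from the table, <chi_3*chi_0, chi> = (1/4) sum_C |C| (chi_3*chi_0)(C) conj(chi(C)):
  <chi_3*chi_0, chi_0> = (1/4)[1*(1)*conj(1) + 1*(-I)*conj(1) + 1*(-1)*conj(1) + 1*(I)*conj(1)]
      = (1/4)[(1) + (-I) + (-1) + (I)] = 0/4 = 0
  <chi_3*chi_0, chi_1> = (1/4)[1*(1)*conj(1) + 1*(-I)*conj(I) + 1*(-1)*conj(-1) + 1*(I)*conj(-I)]
      = (1/4)[(1) + (-1) + (1) + (-1)] = 0/4 = 0
  <chi_3*chi_0, chi_2> = (1/4)[1*(1)*conj(1) + 1*(-I)*conj(-1) + 1*(-1)*conj(1) + 1*(I)*conj(-1)]
      = (1/4)[(1) + (I) + (-1) + (-I)] = 0/4 = 0
  <chi_3*chi_0, chi_3> = (1/4)[1*(1)*conj(1) + 1*(-I)*conj(-I) + 1*(-1)*conj(-1) + 1*(I)*conj(I)]
      = (1/4)[(1) + (1) + (1) + (1)] = 4/4 = 1
(Exp terms are combined using exp(i*s)*conj(exp(i*t)) = exp(i*(s-t)), and sums of them are collapsed using the identity that for every m > 1 the m distinct m-th roots of unity sum to 0, e.g. 1 + exp(2*I*pi/3) + exp(-2*I*pi/3) = 0.)
Hence the multiplicities are chi_3: 1. Dimension check: dim(chi_3)*dim(chi_0) = 1*1 = 1 and sum (mult * dim) = 1*1 = 1.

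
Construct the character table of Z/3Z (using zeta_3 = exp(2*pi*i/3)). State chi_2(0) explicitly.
Character table of Z/3Z (irreps indexed chi_0,...,chi_2 with chi_k(m) = zeta_3^(k*m), zeta_3 = exp(2*pi*i/3)):
  irrep \ class  {0} (size 1)  {1} (size 1)    {2} (size 1)  
  chi_0          1             1               1             
  chi_1          1             exp(2*I*pi/3)   exp(-2*I*pi/3)
  chi_2          1             exp(-2*I*pi/3)  exp(2*I*pi/3) 

Spot check: chi_2(0) = zeta_3^(2*0) = zeta_3^0 = 1.

Solution. Z/3Z is abelian, so all 3 irreducible complex representations are 1-dimensional. They are given by chi_k(m) = zeta_3^(k*m) for k = 0,...,2. Row orthogonality: sum_m chi_k(m) conj(chi_l(m)) = 3 * [k = l].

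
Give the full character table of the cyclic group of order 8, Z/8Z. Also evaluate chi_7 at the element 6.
Character table of Z/8Z (irreps indexed chi_0,...,chi_7 with chi_k(m) = zeta_8^(k*m), zeta_8 = exp(2*pi*i/8)):
  irrep \ class  {0} (size 1)  {1} (size 1)    {2} (size 1)  {3} (size 1)    {4} (size 1)  {5} (size 1)    {6} (size 1)  {7} (size 1)  
  chi_0          1             1               1             1               1             1               1             1             
  chi_1          1             exp(I*pi/4)     I             exp(3*I*pi/4)   -1            exp(-3*I*pi/4)  -I            exp(-I*pi/4)  
  chi_2          1             I               -1            -I              1             I               -1            -I            
  chi_3          1             exp(3*I*pi/4)   -I            exp(I*pi/4)     -1            exp(-I*pi/4)    I             exp(-3*I*pi/4)
  chi_4          1             -1              1             -1              1             -1              1             -1            
  chi_5          1             exp(-3*I*pi/4)  I             exp(-I*pi/4)    -1            exp(I*pi/4)     -I            exp(3*I*pi/4) 
  chi_6          1             -I              -1            I               1             -I              -1            I             
  chi_7          1             exp(-I*pi/4)    -I            exp(-3*I*pi/4)  -1            exp(3*I*pi/4)   I             exp(I*pi/4)   

Spot check: chi_7(6) = zeta_8^(7*6) = zeta_8^42 = I.

Justification: Z/8Z is abelian, so all 8 irreducible complex representations are 1-dimensional. They are given by chi_k(m) = zeta_8^(k*m) for k = 0,...,7. Row orthogonality: sum_m chi_k(m) conj(chi_l(m)) = 8 * [k = l].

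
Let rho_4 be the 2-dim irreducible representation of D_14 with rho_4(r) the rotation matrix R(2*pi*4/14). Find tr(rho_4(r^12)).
chi_{rho_4}(r^12) = 2*cos(2*pi*4*12/14) = -2*cos(pi/7)

Justification: rho_4(r^12) is rotation by angle 2*pi*4*12/14, whose trace is 2*cos(2*pi*4*12/14) = -2*cos(pi/7).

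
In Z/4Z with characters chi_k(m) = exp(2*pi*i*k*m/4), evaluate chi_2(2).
chi_2(2) = zeta_4^4 = 1

Derivation: chi_2(2) = zeta_4^(2*2) = zeta_4^4. Since zeta_4^4 = 1, this equals zeta_4^0 = exp(2*pi*i*0/4) = 1.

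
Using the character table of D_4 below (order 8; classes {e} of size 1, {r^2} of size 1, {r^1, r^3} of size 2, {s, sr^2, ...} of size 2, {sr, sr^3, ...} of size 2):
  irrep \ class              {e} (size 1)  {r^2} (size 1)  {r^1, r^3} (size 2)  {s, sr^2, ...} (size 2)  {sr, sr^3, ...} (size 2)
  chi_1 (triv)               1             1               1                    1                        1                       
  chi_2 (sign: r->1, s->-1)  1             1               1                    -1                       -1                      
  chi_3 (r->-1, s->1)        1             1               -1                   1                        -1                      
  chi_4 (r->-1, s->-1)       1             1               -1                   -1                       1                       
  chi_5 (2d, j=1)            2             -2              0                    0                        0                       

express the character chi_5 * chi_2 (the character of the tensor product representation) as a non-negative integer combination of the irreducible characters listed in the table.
chi_5 tensor chi_2 = chi_5 (all other irreducibles have multiplicity 0).

Details: The character of a tensor product is the pointwise product (chi_5 * chi_2)(C) = chi_5(C) * chi_2(C):
  {e}: (2)*(1), {r^2}: (-2)*(1), {r^1, r^3}: (0)*(1), {s, sr^2, ...}: (0)*(-1), {sr, sr^3, ...}: (0)*(-1)
so (chi_5 * chi_2) takes values
  {e} -> 2, {r^2} -> -2, {r^1, r^3} -> 0, {s, sr^2, ...} -> 0, {sr, sr^3, ...} -> 0.
Now take the inner product of this character with each irreducible chi from the table, <chi_5*chi_2, chi> = (1/8) sum_C |C| (chi_5*chi_2)(C) conj(chi(C)):
  <chi_5*chi_2, chi_1> = (1/8)[1*(2)*conj(1) + 1*(-2)*conj(1) + 2*(0)*conj(1) + 2*(0)*conj(1) + 2*(0)*conj(1)]
      = (1/8)[(2) + (-2) + (0) + (0) + (0)] = 0/8 = 0
  <chi_5*chi_2, chi_2> = (1/8)[1*(2)*conj(1) + 1*(-2)*conj(1) + 2*(0)*conj(1) + 2*(0)*conj(-1) + 2*(0)*conj(-1)]
      = (1/8)[(2) + (-2) + (0) + (0) + (0)] = 0/8 = 0
  <chi_5*chi_2, chi_3> = (1/8)[1*(2)*conj(1) + 1*(-2)*conj(1) + 2*(0)*conj(-1) + 2*(0)*conj(1) + 2*(0)*conj(-1)]
      = (1/8)[(2) + (-2) + (0) + (0) + (0)] = 0/8 = 0
  <chi_5*chi_2, chi_4> = (1/8)[1*(2)*conj(1) + 1*(-2)*conj(1) + 2*(0)*conj(-1) + 2*(0)*conj(-1) + 2*(0)*conj(1)]
      = (1/8)[(2) + (-2) + (0) + (0) + (0)] = 0/8 = 0
  <chi_5*chi_2, chi_5> = (1/8)[1*(2)*conj(2) + 1*(-2)*conj(-2) + 2*(0)*conj(0) + 2*(0)*conj(0) + 2*(0)*conj(0)]
      = (1/8)[(4) + (4) + (0) + (0) + (0)] = 8/8 = 1
Hence the multiplicities are chi_5: 1. Dimension check: dim(chi_5)*dim(chi_2) = 2*1 = 2 and sum (mult * dim) = 1*2 = 2.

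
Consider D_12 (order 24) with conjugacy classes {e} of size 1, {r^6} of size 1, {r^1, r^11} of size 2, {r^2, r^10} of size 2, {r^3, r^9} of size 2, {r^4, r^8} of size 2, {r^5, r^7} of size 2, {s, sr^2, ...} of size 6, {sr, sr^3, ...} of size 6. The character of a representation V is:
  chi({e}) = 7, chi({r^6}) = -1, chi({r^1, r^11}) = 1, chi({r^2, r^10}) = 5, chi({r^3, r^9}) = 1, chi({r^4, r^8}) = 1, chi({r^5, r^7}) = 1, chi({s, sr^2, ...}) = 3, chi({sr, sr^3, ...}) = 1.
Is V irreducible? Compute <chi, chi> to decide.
Not irreducible (reducible): <chi, chi> = 7 > 1.

<chi, chi> = (1/|G|) sum_C |C| * |chi(C)|^2 = (1/24)[1*|7|^2 + 1*|-1|^2 + 2*|1|^2 + 2*|5|^2 + 2*|1|^2 + 2*|1|^2 + 2*|1|^2 + 6*|3|^2 + 6*|1|^2]
  = (1/24)[(49) + (1) + (2) + (50) + (2) + (2) + (2) + (54) + (6)] = 168/24 = 7.
A character is irreducible iff <chi, chi> = 1, so this representation is reducible.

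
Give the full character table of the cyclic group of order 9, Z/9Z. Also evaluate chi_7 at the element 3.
Character table of Z/9Z (irreps indexed chi_0,...,chi_8 with chi_k(m) = zeta_9^(k*m), zeta_9 = exp(2*pi*i/9)):
  irrep \ class  {0} (size 1)  {1} (size 1)    {2} (size 1)    {3} (size 1)    {4} (size 1)    {5} (size 1)    {6} (size 1)    {7} (size 1)    {8} (size 1)  
  chi_0          1             1               1               1               1               1               1               1               1             
  chi_1          1             exp(2*I*pi/9)   exp(4*I*pi/9)   exp(2*I*pi/3)   exp(8*I*pi/9)   exp(-8*I*pi/9)  exp(-2*I*pi/3)  exp(-4*I*pi/9)  exp(-2*I*pi/9)
  chi_2          1             exp(4*I*pi/9)   exp(8*I*pi/9)   exp(-2*I*pi/3)  exp(-2*I*pi/9)  exp(2*I*pi/9)   exp(2*I*pi/3)   exp(-8*I*pi/9)  exp(-4*I*pi/9)
  chi_3          1             exp(2*I*pi/3)   exp(-2*I*pi/3)  1               exp(2*I*pi/3)   exp(-2*I*pi/3)  1               exp(2*I*pi/3)   exp(-2*I*pi/3)
  chi_4          1             exp(8*I*pi/9)   exp(-2*I*pi/9)  exp(2*I*pi/3)   exp(-4*I*pi/9)  exp(4*I*pi/9)   exp(-2*I*pi/3)  exp(2*I*pi/9)   exp(-8*I*pi/9)
  chi_5          1             exp(-8*I*pi/9)  exp(2*I*pi/9)   exp(-2*I*pi/3)  exp(4*I*pi/9)   exp(-4*I*pi/9)  exp(2*I*pi/3)   exp(-2*I*pi/9)  exp(8*I*pi/9) 
  chi_6          1             exp(-2*I*pi/3)  exp(2*I*pi/3)   1               exp(-2*I*pi/3)  exp(2*I*pi/3)   1               exp(-2*I*pi/3)  exp(2*I*pi/3) 
  chi_7          1             exp(-4*I*pi/9)  exp(-8*I*pi/9)  exp(2*I*pi/3)   exp(2*I*pi/9)   exp(-2*I*pi/9)  exp(-2*I*pi/3)  exp(8*I*pi/9)   exp(4*I*pi/9) 
  chi_8          1             exp(-2*I*pi/9)  exp(-4*I*pi/9)  exp(-2*I*pi/3)  exp(-8*I*pi/9)  exp(8*I*pi/9)   exp(2*I*pi/3)   exp(4*I*pi/9)   exp(2*I*pi/9) 

Spot check: chi_7(3) = zeta_9^(7*3) = zeta_9^21 = exp(2*I*pi/3).

Reasoning: Z/9Z is abelian, so all 9 irreducible complex representations are 1-dimensional. They are given by chi_k(m) = zeta_9^(k*m) for k = 0,...,8. Row orthogonality: sum_m chi_k(m) conj(chi_l(m)) = 9 * [k = l].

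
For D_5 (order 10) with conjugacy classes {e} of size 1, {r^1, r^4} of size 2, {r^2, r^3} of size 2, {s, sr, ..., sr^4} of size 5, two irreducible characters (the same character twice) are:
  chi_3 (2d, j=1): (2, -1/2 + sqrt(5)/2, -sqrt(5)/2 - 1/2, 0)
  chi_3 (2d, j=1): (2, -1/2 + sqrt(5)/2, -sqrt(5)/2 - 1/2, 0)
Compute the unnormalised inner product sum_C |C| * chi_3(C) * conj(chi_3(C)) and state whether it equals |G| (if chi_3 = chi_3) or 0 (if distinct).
Sum = 10 = |G| = 10; so <chi_3, chi_3> = 1 (norm-1 confirms irreducibility).

Why: Compute term by term over conjugacy classes (|C| * chi_3(C) * conj(chi_3(C))):
  1*(2)*conj(2) + 2*(-1/2 + sqrt(5)/2)*conj(-1/2 + sqrt(5)/2) + 2*(-sqrt(5)/2 - 1/2)*conj(-sqrt(5)/2 - 1/2) + 5*(0)*conj(0)
  = (4) + (3 - sqrt(5)) + (sqrt(5) + 3) + (0)
  = 10.
Dividing by |G| = 10 gives 10/10 = 1, matching the row-orthogonality relation <chi_3, chi_3> = [chi_3 = chi_3].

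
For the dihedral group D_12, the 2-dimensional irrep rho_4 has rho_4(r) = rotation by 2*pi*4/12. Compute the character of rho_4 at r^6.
chi_{rho_4}(r^6) = 2*cos(2*pi*4*6/12) = 2

rho_4(r^6) is rotation by angle 2*pi*4*6/12, whose trace is 2*cos(2*pi*4*6/12) = 2.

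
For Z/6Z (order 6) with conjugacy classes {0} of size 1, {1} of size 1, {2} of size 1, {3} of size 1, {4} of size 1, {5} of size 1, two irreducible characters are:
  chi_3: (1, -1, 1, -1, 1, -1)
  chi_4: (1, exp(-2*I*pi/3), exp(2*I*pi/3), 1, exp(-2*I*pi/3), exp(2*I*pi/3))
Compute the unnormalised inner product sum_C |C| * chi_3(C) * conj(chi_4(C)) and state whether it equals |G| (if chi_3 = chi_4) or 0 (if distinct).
Sum = 0; so <chi_3, chi_4> = 0 (distinct irreducibles are orthogonal).

Justification: Compute term by term over conjugacy classes (|C| * chi_3(C) * conj(chi_4(C))):
  1*(1)*conj(1) + 1*(-1)*conj(exp(-2*I*pi/3)) + 1*(1)*conj(exp(2*I*pi/3)) + 1*(-1)*conj(1) + 1*(1)*conj(exp(-2*I*pi/3)) + 1*(-1)*conj(exp(2*I*pi/3))
  = (1) + (-exp(2*I*pi/3)) + (exp(-2*I*pi/3)) + (-1) + (exp(2*I*pi/3)) + (-exp(-2*I*pi/3))
  = 0.
(Exp terms are combined using exp(i*s)*conj(exp(i*t)) = exp(i*(s-t)), and sums of them are collapsed using the identity that for every m > 1 the m distinct m-th roots of unity sum to 0, e.g. 1 + exp(2*I*pi/3) + exp(-2*I*pi/3) = 0.)
Dividing by |G| = 6 gives 0/6 = 0, matching the row-orthogonality relation <chi_3, chi_4> = [chi_3 = chi_4].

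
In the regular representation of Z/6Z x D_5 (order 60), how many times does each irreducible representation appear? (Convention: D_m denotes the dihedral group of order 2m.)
Each irreducible V_i of dimension d_i appears with multiplicity d_i, i.e. rho_reg = (direct sum over all irreducibles V_i) d_i V_i. The irreducible dimensions for Z/6Z x D_5 are 1, 1, 1, 1, 1, 1, 1, 1, 1, 1, 1, 1, 2, 2, 2, 2, 2, 2, 2, 2, 2, 2, 2, 2: 12 irreducibles of dimension 1, each with multiplicity 1; 12 irreducibles of dimension 2, each with multiplicity 2. Total dimension 12*1*1 + 12*2*2 = 60 = |G|.

Working: General theorem: in the regular representation of a finite group G, each irreducible appears with multiplicity equal to its dimension. Check: dim(rho_reg) = sum d_i^2 = 1 + 1 + 1 + 1 + 1 + 1 + 1 + 1 + 1 + 1 + 1 + 1 + 4 + 4 + 4 + 4 + 4 + 4 + 4 + 4 + 4 + 4 + 4 + 4 = 60 = |G|.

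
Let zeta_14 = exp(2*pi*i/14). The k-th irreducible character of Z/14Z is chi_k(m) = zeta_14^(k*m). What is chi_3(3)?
chi_3(3) = zeta_14^9 = exp(-5*I*pi/7)

Solution. chi_3(3) = zeta_14^(3*3) = zeta_14^9. Since zeta_14^14 = 1, this equals zeta_14^9 = exp(2*pi*i*9/14) = exp(-5*I*pi/7).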